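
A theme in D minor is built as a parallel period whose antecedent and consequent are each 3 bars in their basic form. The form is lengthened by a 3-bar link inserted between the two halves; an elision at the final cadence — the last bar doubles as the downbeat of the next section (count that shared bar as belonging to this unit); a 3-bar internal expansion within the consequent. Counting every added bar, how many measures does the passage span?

12 measures

Basic parallel period: 3 + 3 = 6 bars.
6 (basic form) + 3 (link) + 3 (internal expansion) = 12.
The elision shares a bar with the next section but does not change this unit's count.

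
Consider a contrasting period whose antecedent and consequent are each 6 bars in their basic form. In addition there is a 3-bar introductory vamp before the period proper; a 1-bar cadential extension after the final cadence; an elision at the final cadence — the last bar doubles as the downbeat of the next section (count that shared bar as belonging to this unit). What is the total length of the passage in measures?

Basic contrasting period: 6 + 6 = 12 bars.
12 (basic form) + 3 (introduction) + 1 (cadential extension) = 16.
The elision shares a bar with the next section but does not change this unit's count.

16 measures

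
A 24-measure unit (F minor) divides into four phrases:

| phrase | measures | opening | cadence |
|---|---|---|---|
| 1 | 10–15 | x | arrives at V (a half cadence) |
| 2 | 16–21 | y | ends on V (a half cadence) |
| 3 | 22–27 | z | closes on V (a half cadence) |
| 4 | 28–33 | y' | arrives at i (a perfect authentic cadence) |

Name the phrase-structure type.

contrasting double period

Four phrases in two halves: the first half (mm. 10-21) ends with a half cadence, the second (mm. 22–33) with a perfect authentic cadence — a large antecedent–consequent pair, i.e. a double period.
Phrase 3 begins with different material from phrase 1, making it contrasting.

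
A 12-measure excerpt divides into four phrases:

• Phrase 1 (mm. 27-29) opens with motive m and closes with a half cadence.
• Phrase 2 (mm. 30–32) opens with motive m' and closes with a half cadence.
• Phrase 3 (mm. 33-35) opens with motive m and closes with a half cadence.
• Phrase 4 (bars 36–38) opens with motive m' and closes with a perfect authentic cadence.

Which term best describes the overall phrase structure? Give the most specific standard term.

Four phrases in two halves: the first half (bars 27-32) ends with a half cadence, the second (mm. 33-38) with a perfect authentic cadence — a large antecedent–consequent pair, i.e. a double period.
Phrase 3 begins with the same material as phrase 1, making it parallel.

parallel double period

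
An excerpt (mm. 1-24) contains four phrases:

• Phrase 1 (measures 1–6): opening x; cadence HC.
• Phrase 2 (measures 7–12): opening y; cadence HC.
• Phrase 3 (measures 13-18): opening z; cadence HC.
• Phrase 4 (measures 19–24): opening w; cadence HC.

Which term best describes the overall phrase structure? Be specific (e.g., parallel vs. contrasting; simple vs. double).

phrase group

Phrase 4 ends with a half cadence, no stronger than phrase 2's half cadence, so the four phrases do not form a double period; nor do phrases 3–4 duplicate 1–2, so it is not a repeated period. With no phrase reaching a conclusive cadence, the passage is a phrase group.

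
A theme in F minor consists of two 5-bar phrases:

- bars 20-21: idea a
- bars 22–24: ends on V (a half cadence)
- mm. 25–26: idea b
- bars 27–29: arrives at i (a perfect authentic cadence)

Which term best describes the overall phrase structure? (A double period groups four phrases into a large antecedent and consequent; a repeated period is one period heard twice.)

contrasting period

Phrase 1 ends with a half cadence (weaker) and phrase 2 with a perfect authentic cadence (stronger): antecedent + consequent = a period.
The two phrases open with different material (a / b), so the period is contrasting.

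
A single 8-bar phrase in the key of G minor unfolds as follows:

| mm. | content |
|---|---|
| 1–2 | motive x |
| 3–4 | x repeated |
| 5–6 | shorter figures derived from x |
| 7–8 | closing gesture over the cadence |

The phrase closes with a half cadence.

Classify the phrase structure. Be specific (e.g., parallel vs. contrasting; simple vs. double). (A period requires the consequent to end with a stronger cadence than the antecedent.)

sentence

Basic idea (mm. 1–2) + its repetition (measures 3–4) form the presentation; fragmentation and cadence (measures 5-8) form the continuation — the 8-bar whole is a sentence.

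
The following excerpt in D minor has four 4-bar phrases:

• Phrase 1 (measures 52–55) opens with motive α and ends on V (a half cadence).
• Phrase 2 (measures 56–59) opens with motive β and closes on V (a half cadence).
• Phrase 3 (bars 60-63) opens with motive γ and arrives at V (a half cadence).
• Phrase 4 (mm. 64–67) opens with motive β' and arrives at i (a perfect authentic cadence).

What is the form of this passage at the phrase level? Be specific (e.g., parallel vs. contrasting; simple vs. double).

contrasting double period

Four phrases in two halves: the first half (mm. 52–59) ends with a half cadence, the second (mm. 60–67) with a perfect authentic cadence — a large antecedent–consequent pair, i.e. a double period.
Phrase 3 begins with different material from phrase 1, making it contrasting.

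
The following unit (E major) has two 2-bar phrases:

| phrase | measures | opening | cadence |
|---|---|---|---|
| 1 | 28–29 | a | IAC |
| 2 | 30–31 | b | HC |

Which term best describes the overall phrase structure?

phrase group

The second phrase closes with a half cadence, which is not stronger than the first phrase's imperfect authentic cadence; without a weak→strong cadential pair there is no antecedent–consequent relationship, so this is a phrase group rather than a period.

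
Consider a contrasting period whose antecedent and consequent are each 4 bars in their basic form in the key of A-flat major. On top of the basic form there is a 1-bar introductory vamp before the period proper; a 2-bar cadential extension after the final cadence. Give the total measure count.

11 measures

Basic contrasting period: 4 + 4 = 8 bars.
8 (basic form) + 1 (introduction) + 2 (cadential extension) = 11.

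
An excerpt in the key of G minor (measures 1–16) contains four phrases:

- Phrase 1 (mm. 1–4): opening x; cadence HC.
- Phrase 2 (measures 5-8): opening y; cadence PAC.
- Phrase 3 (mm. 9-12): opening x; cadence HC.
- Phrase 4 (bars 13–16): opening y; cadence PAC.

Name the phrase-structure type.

repeated period

The cadence pattern HC–PAC–HC–PAC is weak–strong twice, and phrases 3–4 restate phrases 1–2: a period heard twice, not a double period (which would end weakly at phrase 2).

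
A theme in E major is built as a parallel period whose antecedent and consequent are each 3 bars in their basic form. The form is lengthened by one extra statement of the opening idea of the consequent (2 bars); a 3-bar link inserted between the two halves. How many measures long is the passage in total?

Basic parallel period: 3 + 3 = 6 bars.
6 (basic form) + 2 (extra statement) + 3 (link) = 11.

11 measures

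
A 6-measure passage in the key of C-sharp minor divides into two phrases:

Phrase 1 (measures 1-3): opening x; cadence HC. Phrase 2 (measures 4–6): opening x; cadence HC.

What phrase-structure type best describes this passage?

repeated phrase

Both phrases have the same opening (x) and the same cadence (half cadence): the second is a restatement, not a consequent, so this is a repeated phrase rather than a period.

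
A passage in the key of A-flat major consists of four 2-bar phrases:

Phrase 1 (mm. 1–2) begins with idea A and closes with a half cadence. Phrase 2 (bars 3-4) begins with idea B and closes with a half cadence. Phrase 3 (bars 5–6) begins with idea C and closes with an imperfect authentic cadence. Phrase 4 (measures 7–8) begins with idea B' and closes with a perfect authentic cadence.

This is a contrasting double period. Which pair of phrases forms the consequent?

phrases 3 and 4

In a double period the first pair of phrases (ending half cadence) is the large antecedent and the second pair (ending perfect authentic cadence) is the large consequent; the consequent is phrases 3 and 4.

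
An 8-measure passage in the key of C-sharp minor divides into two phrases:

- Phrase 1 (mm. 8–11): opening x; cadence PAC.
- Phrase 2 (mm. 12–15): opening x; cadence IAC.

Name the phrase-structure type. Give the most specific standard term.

The second phrase closes with an imperfect authentic cadence, which is not stronger than the first phrase's perfect authentic cadence; without a weak→strong cadential pair there is no antecedent–consequent relationship, so this is a phrase group rather than a period.

phrase group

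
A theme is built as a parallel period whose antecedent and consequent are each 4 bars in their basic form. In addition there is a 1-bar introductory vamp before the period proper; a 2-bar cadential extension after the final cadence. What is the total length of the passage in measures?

Basic parallel period: 4 + 4 = 8 bars.
8 (basic form) + 1 (introduction) + 2 (cadential extension) = 11.

11 measures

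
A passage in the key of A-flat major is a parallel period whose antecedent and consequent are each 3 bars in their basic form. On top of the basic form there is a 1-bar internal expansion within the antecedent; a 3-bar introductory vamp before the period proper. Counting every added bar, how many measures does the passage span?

10 measures

Basic parallel period: 3 + 3 = 6 bars.
6 (basic form) + 1 (internal expansion) + 3 (introduction) = 10.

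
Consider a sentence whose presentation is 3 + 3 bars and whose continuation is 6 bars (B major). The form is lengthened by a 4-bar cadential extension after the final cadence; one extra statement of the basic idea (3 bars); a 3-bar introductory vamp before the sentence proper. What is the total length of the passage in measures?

Basic sentence: 3 + 3 + 6 = 12 bars.
12 (basic form) + 4 (cadential extension) + 3 (extra statement) + 3 (introduction) = 22.

22 measures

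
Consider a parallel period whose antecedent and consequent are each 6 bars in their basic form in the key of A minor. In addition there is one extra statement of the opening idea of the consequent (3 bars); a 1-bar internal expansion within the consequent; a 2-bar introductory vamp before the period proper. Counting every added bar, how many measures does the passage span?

18 measures

Basic parallel period: 6 + 6 = 12 bars.
12 (basic form) + 3 (extra statement) + 1 (internal expansion) + 2 (introduction) = 18.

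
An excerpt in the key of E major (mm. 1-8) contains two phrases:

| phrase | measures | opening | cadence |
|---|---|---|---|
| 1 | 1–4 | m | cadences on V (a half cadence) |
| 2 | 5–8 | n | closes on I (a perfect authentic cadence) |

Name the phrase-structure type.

contrasting period

Phrase 1 ends with a half cadence (weaker) and phrase 2 with a perfect authentic cadence (stronger): antecedent + consequent = a period.
The two phrases open with different material (m / n), so the period is contrasting.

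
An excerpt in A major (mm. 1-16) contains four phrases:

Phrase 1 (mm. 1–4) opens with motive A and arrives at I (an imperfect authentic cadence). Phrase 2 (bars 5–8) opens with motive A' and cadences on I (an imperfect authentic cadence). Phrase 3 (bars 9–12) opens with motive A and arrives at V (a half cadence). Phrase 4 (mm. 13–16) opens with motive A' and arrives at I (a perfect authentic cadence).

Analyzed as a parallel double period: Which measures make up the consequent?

measures 9–16

In a double period the four phrases pair into a large antecedent (phrases 1–2, ending imperfect authentic cadence) and a large consequent (phrases 3–4, ending perfect authentic cadence). The consequent spans mm. 9–16.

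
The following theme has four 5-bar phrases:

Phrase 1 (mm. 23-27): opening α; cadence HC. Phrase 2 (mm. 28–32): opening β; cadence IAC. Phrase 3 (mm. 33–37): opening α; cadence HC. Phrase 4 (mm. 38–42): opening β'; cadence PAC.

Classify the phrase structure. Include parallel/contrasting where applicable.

parallel double period

Four phrases in two halves: the first half (bars 23–32) ends with an imperfect authentic cadence, the second (mm. 33–42) with a perfect authentic cadence — a large antecedent–consequent pair, i.e. a double period.
Phrase 3 begins with the same material as phrase 1, making it parallel.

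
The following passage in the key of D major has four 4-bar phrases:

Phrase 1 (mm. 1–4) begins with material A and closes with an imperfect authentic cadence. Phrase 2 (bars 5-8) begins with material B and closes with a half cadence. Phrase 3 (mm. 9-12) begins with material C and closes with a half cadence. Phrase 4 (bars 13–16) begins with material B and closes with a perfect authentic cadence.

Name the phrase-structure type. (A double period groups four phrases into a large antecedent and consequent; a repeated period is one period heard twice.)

Four phrases in two halves: the first half (bars 1–8) ends with a half cadence, the second (mm. 9–16) with a perfect authentic cadence — a large antecedent–consequent pair, i.e. a double period.
Phrase 3 begins with different material from phrase 1, making it contrasting.

contrasting double period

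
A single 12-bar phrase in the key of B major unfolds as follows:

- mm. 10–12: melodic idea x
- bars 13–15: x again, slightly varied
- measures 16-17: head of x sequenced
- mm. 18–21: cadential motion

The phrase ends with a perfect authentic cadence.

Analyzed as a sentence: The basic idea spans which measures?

measures 10–12

The presentation of a sentence is the basic idea (measures 10–12) plus its repetition (mm. 13–15); the basic idea is therefore mm. 10–12.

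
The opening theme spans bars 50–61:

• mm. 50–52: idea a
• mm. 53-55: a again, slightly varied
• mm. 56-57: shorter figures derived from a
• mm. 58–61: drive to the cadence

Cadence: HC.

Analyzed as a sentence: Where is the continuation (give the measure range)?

measures 56–61

After the presentation (mm. 50–55), the continuation covers the fragmentation through the cadence: bars 56-61.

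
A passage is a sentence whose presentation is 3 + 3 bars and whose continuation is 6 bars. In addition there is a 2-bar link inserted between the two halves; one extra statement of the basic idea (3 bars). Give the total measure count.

17 measures

Basic sentence: 3 + 3 + 6 = 12 bars.
12 (basic form) + 2 (link) + 3 (extra statement) = 17.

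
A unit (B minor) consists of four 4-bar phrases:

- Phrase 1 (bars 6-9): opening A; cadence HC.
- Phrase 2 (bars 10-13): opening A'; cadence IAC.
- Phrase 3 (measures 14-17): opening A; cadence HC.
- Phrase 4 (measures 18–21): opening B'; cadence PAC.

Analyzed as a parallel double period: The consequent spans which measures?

In a double period the four phrases pair into a large antecedent (phrases 1–2, ending imperfect authentic cadence) and a large consequent (phrases 3–4, ending perfect authentic cadence). The consequent spans measures 14-21.

measures 14–21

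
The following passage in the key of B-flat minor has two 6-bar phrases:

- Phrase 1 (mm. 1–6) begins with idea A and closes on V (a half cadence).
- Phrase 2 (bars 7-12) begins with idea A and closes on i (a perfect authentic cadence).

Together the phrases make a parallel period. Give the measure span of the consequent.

The phrase ending with the weaker cadence (half cadence) is the antecedent; the one ending more conclusively (perfect authentic cadence) is the consequent. The consequent is measures 7–12.

measures 7–12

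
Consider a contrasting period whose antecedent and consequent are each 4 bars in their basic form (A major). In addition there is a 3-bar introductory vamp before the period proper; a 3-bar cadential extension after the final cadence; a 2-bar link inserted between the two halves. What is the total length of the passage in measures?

Basic contrasting period: 4 + 4 = 8 bars.
8 (basic form) + 3 (introduction) + 3 (cadential extension) + 2 (link) = 16.

16 measures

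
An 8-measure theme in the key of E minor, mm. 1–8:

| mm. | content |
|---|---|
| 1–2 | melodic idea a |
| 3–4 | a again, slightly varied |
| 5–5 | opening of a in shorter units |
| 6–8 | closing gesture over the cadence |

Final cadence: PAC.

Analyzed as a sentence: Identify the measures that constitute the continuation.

measures 5–8

After the presentation (mm. 1–4), the continuation covers the fragmentation through the cadence: measures 5–8.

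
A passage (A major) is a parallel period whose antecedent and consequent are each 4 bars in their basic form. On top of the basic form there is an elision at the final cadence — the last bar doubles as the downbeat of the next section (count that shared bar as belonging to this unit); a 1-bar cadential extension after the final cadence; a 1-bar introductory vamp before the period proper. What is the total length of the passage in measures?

10 measures

Basic parallel period: 4 + 4 = 8 bars.
8 (basic form) + 1 (cadential extension) + 1 (introduction) = 10.
The elision shares a bar with the next section but does not change this unit's count.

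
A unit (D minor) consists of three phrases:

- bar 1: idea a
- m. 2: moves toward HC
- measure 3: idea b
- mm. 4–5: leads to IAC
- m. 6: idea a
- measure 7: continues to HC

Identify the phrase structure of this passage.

The final phrase closes with a half cadence, which is not stronger than the preceding imperfect authentic cadence; the 3 phrases lack an overall antecedent–consequent design and so form a phrase group.

phrase group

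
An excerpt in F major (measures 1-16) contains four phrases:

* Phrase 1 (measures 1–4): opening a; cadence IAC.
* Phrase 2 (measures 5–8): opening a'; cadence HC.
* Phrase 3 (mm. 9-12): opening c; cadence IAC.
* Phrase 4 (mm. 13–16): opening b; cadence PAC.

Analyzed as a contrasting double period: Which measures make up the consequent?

In a double period the four phrases pair into a large antecedent (phrases 1–2, ending half cadence) and a large consequent (phrases 3–4, ending perfect authentic cadence). The consequent spans mm. 9-16.

measures 9–16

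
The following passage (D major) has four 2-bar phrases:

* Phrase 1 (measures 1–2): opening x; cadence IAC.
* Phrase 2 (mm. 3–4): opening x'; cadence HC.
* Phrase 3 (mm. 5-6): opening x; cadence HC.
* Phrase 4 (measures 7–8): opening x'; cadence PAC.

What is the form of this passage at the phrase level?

Four phrases in two halves: the first half (measures 1–4) ends with a half cadence, the second (bars 5-8) with a perfect authentic cadence — a large antecedent–consequent pair, i.e. a double period.
Phrase 3 begins with the same material as phrase 1, making it parallel.

parallel double period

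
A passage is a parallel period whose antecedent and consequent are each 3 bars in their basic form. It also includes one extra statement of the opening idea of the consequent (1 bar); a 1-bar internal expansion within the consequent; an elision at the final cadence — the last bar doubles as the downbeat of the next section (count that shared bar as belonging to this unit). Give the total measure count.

8 measures

Basic parallel period: 3 + 3 = 6 bars.
6 (basic form) + 1 (extra statement) + 1 (internal expansion) = 8.
The elision shares a bar with the next section but does not change this unit's count.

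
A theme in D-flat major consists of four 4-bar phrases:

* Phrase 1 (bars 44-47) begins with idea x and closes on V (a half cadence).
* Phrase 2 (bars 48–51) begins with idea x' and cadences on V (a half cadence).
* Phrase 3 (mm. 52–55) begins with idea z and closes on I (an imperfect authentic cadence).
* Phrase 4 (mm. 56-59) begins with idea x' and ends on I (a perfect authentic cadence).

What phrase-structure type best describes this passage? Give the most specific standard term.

Four phrases in two halves: the first half (bars 44–51) ends with a half cadence, the second (mm. 52–59) with a perfect authentic cadence — a large antecedent–consequent pair, i.e. a double period.
Phrase 3 begins with different material from phrase 1, making it contrasting.

contrasting double period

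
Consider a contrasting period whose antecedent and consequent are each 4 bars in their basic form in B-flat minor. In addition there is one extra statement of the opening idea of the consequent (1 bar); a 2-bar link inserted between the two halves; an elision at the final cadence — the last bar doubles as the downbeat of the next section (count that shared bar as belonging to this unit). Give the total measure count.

11 measures

Basic contrasting period: 4 + 4 = 8 bars.
8 (basic form) + 1 (extra statement) + 2 (link) = 11.
The elision shares a bar with the next section but does not change this unit's count.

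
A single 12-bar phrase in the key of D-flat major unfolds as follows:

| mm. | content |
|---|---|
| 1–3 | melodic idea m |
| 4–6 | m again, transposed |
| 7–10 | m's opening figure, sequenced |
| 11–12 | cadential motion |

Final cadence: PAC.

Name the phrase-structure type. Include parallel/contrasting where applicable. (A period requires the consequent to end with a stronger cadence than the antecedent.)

sentence

Basic idea (measures 1–3) + its repetition (mm. 4–6) form the presentation; fragmentation and cadence (mm. 7-12) form the continuation — the 12-bar whole is a sentence.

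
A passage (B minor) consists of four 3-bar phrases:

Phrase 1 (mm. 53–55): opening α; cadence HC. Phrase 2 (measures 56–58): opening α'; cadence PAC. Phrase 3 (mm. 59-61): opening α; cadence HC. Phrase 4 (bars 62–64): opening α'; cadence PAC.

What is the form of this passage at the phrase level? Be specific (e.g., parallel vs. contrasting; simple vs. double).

The cadence pattern HC–PAC–HC–PAC is weak–strong twice, and phrases 3–4 restate phrases 1–2: a period heard twice, not a double period (which would end weakly at phrase 2).

repeated period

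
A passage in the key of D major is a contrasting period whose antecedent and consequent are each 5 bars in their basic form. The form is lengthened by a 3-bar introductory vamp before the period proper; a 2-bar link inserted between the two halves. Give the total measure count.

Basic contrasting period: 5 + 5 = 10 bars.
10 (basic form) + 3 (introduction) + 2 (link) = 15.

15 measures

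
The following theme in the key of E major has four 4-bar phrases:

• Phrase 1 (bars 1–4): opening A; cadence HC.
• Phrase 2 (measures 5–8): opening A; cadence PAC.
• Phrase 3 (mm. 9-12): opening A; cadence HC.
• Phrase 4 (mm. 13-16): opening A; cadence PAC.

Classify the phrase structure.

repeated period

The cadence pattern HC–PAC–HC–PAC is weak–strong twice, and phrases 3–4 restate phrases 1–2: a period heard twice, not a double period (which would end weakly at phrase 2).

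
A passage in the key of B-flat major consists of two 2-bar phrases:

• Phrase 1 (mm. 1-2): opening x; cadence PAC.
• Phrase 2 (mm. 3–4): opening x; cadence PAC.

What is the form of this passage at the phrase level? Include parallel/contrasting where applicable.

Both phrases have the same opening (x) and the same cadence (perfect authentic cadence): the second is a restatement, not a consequent, so this is a repeated phrase rather than a period.

repeated phrase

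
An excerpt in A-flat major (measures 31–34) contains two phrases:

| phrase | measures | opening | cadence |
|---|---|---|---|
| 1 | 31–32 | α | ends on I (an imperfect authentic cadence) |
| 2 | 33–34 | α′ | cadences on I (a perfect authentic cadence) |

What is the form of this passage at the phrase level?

parallel period

Phrase 1 ends with an imperfect authentic cadence (weaker) and phrase 2 with a perfect authentic cadence (stronger): antecedent + consequent = a period.
The two phrases open with the same material (α / α′), so the period is parallel.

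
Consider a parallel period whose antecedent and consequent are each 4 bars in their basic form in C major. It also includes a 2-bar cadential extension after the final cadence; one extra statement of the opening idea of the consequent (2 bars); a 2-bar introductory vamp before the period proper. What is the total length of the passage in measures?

14 measures

Basic parallel period: 4 + 4 = 8 bars.
8 (basic form) + 2 (cadential extension) + 2 (extra statement) + 2 (introduction) = 14.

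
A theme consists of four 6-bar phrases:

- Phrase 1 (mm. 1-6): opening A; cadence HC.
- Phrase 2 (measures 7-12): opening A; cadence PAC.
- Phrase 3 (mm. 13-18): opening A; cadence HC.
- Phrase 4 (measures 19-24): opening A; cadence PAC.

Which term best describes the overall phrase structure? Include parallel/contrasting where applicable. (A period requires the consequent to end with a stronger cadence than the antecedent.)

repeated period

The cadence pattern HC–PAC–HC–PAC is weak–strong twice, and phrases 3–4 restate phrases 1–2: a period heard twice, not a double period (which would end weakly at phrase 2).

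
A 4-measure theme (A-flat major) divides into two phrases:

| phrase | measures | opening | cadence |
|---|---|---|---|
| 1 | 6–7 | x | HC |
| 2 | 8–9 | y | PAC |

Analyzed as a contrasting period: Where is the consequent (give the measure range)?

measures 8–9

The antecedent is the phrase ending with the weaker cadence (half cadence, phrase 1) and the consequent the one ending more conclusively (perfect authentic cadence, phrase 2); the consequent is measures 8–9.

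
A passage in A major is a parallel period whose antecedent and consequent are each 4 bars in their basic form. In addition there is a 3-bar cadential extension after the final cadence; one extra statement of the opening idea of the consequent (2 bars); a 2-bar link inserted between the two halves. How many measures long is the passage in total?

Basic parallel period: 4 + 4 = 8 bars.
8 (basic form) + 3 (cadential extension) + 2 (extra statement) + 2 (link) = 15.

15 measures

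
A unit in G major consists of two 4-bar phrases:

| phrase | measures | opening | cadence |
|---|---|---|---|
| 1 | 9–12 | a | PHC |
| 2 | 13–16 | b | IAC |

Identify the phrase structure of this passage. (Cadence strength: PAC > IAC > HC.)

Phrase 1 ends with a Phrygian half cadence (weaker) and phrase 2 with an imperfect authentic cadence (stronger): antecedent + consequent = a period.
The two phrases open with different material (a / b), so the period is contrasting.

contrasting period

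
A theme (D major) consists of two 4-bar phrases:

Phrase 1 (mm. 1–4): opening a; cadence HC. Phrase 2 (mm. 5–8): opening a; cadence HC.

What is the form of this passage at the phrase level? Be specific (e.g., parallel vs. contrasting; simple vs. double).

Both phrases have the same opening (a) and the same cadence (half cadence): the second is a restatement, not a consequent, so this is a repeated phrase rather than a period.

repeated phrase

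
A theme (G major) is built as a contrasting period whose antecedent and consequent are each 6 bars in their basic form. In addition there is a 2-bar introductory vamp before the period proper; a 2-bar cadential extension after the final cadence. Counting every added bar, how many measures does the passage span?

Basic contrasting period: 6 + 6 = 12 bars.
12 (basic form) + 2 (introduction) + 2 (cadential extension) = 16.

16 measures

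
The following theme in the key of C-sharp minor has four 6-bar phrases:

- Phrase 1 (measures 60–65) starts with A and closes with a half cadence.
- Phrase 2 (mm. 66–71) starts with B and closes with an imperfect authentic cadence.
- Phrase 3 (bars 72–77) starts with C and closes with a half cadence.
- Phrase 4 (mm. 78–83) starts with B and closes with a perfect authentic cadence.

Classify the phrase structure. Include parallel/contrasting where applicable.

contrasting double period

Four phrases in two halves: the first half (measures 60–71) ends with an imperfect authentic cadence, the second (mm. 72–83) with a perfect authentic cadence — a large antecedent–consequent pair, i.e. a double period.
Phrase 3 begins with different material from phrase 1, making it contrasting.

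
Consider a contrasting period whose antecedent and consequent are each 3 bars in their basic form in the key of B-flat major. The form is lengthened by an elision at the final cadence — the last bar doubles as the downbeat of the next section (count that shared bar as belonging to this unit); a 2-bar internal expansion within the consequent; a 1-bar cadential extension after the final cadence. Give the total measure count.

Basic contrasting period: 3 + 3 = 6 bars.
6 (basic form) + 2 (internal expansion) + 1 (cadential extension) = 9.
The elision shares a bar with the next section but does not change this unit's count.

9 measures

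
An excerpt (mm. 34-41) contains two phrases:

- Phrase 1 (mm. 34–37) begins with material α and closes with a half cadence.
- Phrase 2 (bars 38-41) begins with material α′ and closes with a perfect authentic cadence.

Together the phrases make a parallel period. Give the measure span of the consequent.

The phrase ending with the weaker cadence (half cadence) is the antecedent; the one ending more conclusively (perfect authentic cadence) is the consequent. The consequent is measures 38–41.

measures 38–41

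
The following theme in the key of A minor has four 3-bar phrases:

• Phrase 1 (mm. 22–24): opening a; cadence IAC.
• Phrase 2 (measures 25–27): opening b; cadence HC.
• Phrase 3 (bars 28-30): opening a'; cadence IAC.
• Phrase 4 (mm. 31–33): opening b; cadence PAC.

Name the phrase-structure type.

parallel double period

Four phrases in two halves: the first half (bars 22–27) ends with a half cadence, the second (mm. 28-33) with a perfect authentic cadence — a large antecedent–consequent pair, i.e. a double period.
Phrase 3 begins with the same material as phrase 1, making it parallel.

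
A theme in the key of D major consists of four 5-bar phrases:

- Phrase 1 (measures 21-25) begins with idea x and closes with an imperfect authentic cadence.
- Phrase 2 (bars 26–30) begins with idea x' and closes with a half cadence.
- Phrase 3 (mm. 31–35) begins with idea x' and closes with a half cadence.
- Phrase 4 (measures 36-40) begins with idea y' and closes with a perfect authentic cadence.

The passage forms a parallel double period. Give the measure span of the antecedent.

In a double period the four phrases pair into a large antecedent (phrases 1–2, ending half cadence) and a large consequent (phrases 3–4, ending perfect authentic cadence). The antecedent spans measures 21–30.

measures 21–30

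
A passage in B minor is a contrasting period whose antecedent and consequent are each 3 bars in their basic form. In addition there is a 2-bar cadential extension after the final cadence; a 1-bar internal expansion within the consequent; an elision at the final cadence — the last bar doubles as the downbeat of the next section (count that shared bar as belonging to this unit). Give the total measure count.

Basic contrasting period: 3 + 3 = 6 bars.
6 (basic form) + 2 (cadential extension) + 1 (internal expansion) = 9.
The elision shares a bar with the next section but does not change this unit's count.

9 measures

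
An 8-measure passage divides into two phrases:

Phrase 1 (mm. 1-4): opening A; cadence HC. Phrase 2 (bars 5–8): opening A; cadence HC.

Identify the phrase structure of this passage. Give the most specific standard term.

repeated phrase

Both phrases have the same opening (A) and the same cadence (half cadence): the second is a restatement, not a consequent, so this is a repeated phrase rather than a period.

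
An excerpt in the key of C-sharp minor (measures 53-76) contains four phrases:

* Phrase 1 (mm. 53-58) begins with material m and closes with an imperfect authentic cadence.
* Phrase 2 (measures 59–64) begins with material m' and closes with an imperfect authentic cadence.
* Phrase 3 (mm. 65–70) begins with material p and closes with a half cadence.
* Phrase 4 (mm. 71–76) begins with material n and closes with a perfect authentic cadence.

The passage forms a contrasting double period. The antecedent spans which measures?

In a double period the four phrases pair into a large antecedent (phrases 1–2, ending imperfect authentic cadence) and a large consequent (phrases 3–4, ending perfect authentic cadence). The antecedent spans mm. 53-64.

measures 53–64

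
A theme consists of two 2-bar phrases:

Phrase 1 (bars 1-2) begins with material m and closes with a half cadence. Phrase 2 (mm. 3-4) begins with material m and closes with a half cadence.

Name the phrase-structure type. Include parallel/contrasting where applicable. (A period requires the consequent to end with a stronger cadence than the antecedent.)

Both phrases have the same opening (m) and the same cadence (half cadence): the second is a restatement, not a consequent, so this is a repeated phrase rather than a period.

repeated phrase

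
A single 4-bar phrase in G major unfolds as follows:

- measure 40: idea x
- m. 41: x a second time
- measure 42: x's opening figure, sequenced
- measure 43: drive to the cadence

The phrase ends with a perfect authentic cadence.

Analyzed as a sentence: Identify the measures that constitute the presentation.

The presentation of a sentence is the basic idea (m. 40) plus its repetition (m. 41); the presentation is therefore mm. 40–41.

measures 40–41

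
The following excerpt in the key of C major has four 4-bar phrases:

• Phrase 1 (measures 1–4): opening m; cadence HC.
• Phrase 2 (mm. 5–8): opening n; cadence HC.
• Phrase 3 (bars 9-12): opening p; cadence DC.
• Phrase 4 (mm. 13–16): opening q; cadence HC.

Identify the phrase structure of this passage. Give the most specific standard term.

phrase group

Phrase 4 ends with a half cadence, no stronger than phrase 2's half cadence, so the four phrases do not form a double period; nor do phrases 3–4 duplicate 1–2, so it is not a repeated period. With no phrase reaching a conclusive cadence, the passage is a phrase group.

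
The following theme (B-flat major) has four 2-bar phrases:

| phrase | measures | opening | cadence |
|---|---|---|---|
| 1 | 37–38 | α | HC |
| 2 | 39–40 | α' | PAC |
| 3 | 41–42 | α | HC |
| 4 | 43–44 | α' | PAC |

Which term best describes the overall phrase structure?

The cadence pattern HC–PAC–HC–PAC is weak–strong twice, and phrases 3–4 restate phrases 1–2: a period heard twice, not a double period (which would end weakly at phrase 2).

repeated period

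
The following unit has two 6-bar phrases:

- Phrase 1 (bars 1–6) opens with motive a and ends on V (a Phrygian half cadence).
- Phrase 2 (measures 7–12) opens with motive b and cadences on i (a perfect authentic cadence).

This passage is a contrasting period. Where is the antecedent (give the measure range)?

The antecedent is the phrase ending with the weaker cadence (Phrygian half cadence, phrase 1) and the consequent the one ending more conclusively (perfect authentic cadence, phrase 2); the antecedent is bars 1–6.

measures 1–6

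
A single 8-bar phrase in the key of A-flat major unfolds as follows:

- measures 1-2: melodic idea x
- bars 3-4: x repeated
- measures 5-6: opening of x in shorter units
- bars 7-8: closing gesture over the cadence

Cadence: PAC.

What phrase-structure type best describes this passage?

sentence

Basic idea (bars 1-2) + its repetition (bars 3-4) form the presentation; fragmentation and cadence (mm. 5–8) form the continuation — the 8-bar whole is a sentence.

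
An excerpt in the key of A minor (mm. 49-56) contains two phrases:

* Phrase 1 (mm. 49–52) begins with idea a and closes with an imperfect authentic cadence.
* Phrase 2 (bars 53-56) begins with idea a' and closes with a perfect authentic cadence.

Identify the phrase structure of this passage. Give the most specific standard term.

Phrase 1 ends with an imperfect authentic cadence (weaker) and phrase 2 with a perfect authentic cadence (stronger): antecedent + consequent = a period.
The two phrases open with the same material (a / a'), so the period is parallel.

parallel period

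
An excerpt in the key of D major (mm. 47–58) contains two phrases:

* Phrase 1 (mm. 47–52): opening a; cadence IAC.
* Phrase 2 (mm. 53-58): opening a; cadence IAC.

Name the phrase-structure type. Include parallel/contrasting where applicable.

repeated phrase

Both phrases have the same opening (a) and the same cadence (imperfect authentic cadence): the second is a restatement, not a consequent, so this is a repeated phrase rather than a period.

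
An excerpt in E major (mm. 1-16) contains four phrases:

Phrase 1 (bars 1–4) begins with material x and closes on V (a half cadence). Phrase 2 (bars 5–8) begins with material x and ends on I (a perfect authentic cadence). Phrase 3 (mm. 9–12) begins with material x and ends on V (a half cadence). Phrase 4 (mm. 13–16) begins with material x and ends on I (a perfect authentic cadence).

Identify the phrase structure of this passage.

repeated period

The cadence pattern HC–PAC–HC–PAC is weak–strong twice, and phrases 3–4 restate phrases 1–2: a period heard twice, not a double period (which would end weakly at phrase 2).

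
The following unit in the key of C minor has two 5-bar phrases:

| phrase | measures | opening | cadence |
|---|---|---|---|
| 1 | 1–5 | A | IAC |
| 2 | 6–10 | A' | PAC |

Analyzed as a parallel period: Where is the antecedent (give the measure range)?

The antecedent is the phrase ending with the weaker cadence (imperfect authentic cadence, phrase 1) and the consequent the one ending more conclusively (perfect authentic cadence, phrase 2); the antecedent is bars 1–5.

measures 1–5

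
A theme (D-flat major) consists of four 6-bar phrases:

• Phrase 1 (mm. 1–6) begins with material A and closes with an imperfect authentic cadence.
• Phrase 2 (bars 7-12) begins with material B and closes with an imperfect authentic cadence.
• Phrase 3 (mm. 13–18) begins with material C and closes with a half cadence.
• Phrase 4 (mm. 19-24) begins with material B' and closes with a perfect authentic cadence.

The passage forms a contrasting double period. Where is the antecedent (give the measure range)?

measures 1–12

In a double period the four phrases pair into a large antecedent (phrases 1–2, ending imperfect authentic cadence) and a large consequent (phrases 3–4, ending perfect authentic cadence). The antecedent spans bars 1–12.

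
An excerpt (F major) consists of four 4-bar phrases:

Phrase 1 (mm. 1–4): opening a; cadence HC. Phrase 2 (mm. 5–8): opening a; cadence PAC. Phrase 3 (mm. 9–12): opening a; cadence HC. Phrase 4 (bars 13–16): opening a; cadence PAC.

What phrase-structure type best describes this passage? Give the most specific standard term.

The cadence pattern HC–PAC–HC–PAC is weak–strong twice, and phrases 3–4 restate phrases 1–2: a period heard twice, not a double period (which would end weakly at phrase 2).

repeated period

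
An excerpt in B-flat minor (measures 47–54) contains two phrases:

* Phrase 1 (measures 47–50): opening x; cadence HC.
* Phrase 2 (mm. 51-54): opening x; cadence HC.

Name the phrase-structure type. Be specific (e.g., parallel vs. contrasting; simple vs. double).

repeated phrase

Both phrases have the same opening (x) and the same cadence (half cadence): the second is a restatement, not a consequent, so this is a repeated phrase rather than a period.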